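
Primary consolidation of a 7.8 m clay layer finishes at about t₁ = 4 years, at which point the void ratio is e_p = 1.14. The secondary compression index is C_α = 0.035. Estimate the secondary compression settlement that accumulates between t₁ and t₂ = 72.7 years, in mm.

S_s ≈ 161 mm

Secondary compression: S_s = C_α·H/(1+e_p)·log₁₀(t₂/t₁)
S_s = 0.035×7.8/(1+1.14)×log₁₀(72.7/4)
    = 0.1276 × 1.259 = 0.1607 m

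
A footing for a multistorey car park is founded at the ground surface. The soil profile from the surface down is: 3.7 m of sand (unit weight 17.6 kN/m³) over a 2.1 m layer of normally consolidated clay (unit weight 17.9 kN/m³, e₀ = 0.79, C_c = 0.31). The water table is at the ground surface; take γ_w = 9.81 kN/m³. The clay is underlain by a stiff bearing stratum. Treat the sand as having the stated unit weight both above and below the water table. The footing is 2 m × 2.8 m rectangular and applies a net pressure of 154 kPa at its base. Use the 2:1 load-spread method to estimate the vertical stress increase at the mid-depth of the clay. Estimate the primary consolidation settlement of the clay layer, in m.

Mid-depth of clay below the ground surface: z = 3.7 + 2.1/2 = 4.75 m.
Total vertical stress at mid-clay: σ_v = 17.6×3.7 + 17.9×1.05 = 83.915 kPa.
Pore pressure: u = 9.81×(4.75 − 0) = 46.598 kPa.
Initial effective stress: σ'_0 = σ_v − u = 83.915 − 46.598 = 37.317 kPa.
Stress increase at mid-clay by the 2:1 spreading method:
Δσ = qBL/((B+z)(L+z)) = 154×2×2.8/((2+4.75)(2.8+4.75)) = 16.922 kPa
Final effective stress: σ'_f = σ'_0 + Δσ = 37.317 + 16.922 = 54.239 kPa.
Normally consolidated clay, so the full stress increment lies on the virgin compression line:
S_c = C_c·H/(1+e₀)·log₁₀(σ'_f/σ'_0) = 0.31×2.1/(1+0.79)×log₁₀(54.239/37.317)
    = 0.36369 × 0.1624 = 0.05906 m

S_c ≈ 0.0591 m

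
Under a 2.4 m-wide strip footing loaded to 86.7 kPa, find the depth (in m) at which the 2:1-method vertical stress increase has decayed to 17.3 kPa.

2:1 spreading — at depth z the loaded area has grown by z in each plan dimension:
qB/(B+z) = Δσ_z ⇒ z = qB/Δσ_z − B = 86.7×2.4/17.3 − 2.4 = 9.628 m

z ≈ 9.63 m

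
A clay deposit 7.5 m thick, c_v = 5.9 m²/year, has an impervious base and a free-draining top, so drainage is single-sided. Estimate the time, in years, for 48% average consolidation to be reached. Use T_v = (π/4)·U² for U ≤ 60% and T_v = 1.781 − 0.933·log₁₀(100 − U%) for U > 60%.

t ≈ 1.73 years

Drainage path length: H_d = H = 7.5 m (single drainage).
U ≤ 60%: T_v = (π/4)·U² = (π/4)×0.48² = 0.18096.
t = T_v·H_d²/c_v = 0.18096×7.5²/5.9 = 1.725 years.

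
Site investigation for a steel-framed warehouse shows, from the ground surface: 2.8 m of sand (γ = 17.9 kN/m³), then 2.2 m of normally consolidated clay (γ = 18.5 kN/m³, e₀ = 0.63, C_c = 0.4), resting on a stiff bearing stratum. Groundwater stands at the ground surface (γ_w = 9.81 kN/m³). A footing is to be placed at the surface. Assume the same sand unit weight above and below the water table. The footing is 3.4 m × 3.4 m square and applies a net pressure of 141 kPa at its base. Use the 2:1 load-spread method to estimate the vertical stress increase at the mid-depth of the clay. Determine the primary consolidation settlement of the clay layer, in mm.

Mid-depth of clay below the ground surface: z = 2.8 + 2.2/2 = 3.9 m.
Total vertical stress at mid-clay: σ_v = 17.9×2.8 + 18.5×1.1 = 70.47 kPa.
Pore pressure: u = 9.81×(3.9 − 0) = 38.259 kPa.
Initial effective stress: σ'_0 = σ_v − u = 70.47 − 38.259 = 32.211 kPa.
Stress increase at mid-clay by the 2:1 spreading method:
Δσ = qBL/((B+z)(L+z)) = 141×3.4×3.4/((3.4+3.9)(3.4+3.9)) = 30.587 kPa
Final effective stress: σ'_f = σ'_0 + Δσ = 32.211 + 30.587 = 62.798 kPa.
Normally consolidated clay, so the full stress increment lies on the virgin compression line:
S_c = C_c·H/(1+e₀)·log₁₀(σ'_f/σ'_0) = 0.4×2.2/(1+0.63)×log₁₀(62.798/32.211)
    = 0.53988 × 0.28994 = 0.1565 m

S_c ≈ 157 mm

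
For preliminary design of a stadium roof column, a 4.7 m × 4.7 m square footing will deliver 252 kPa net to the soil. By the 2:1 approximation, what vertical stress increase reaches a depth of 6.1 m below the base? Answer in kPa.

Δσ_z ≈ 47.7 kPa

By the 2:1 method the load spreads at 1 horizontal : 2 vertical, so at depth z the loaded area has grown by z in each plan dimension:
Δσ = qBL/((B+z)(L+z)) = 252×4.7×4.7/((4.7+6.1)(4.7+6.1)) = 47.725 kPa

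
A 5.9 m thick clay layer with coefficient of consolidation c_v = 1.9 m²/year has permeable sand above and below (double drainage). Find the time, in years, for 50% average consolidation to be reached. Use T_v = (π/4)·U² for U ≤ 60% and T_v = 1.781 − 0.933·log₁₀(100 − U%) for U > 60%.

t ≈ 0.899 years

Drainage path length: H_d = H/2 = 2.95 m (double drainage).
U ≤ 60%: T_v = (π/4)·U² = (π/4)×0.5² = 0.19635.
t = T_v·H_d²/c_v = 0.19635×2.95²/1.9 = 0.8993 years.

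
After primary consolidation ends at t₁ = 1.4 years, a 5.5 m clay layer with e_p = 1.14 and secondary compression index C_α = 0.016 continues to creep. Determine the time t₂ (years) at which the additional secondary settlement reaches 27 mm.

t₂ ≈ 6.35 years

S_s = C_α·H/(1+e_p)·log₁₀(t₂/t₁) ⇒ log₁₀(t₂/t₁) = S_s·(1+e_p)/(C_α·H).
log₁₀(t₂/t₁) = 0.027 × (1+1.14) / (0.016×5.5) = 0.6566
t₂ = t₁ × 10^0.6566 = 1.4 × 4.535 = 6.349 years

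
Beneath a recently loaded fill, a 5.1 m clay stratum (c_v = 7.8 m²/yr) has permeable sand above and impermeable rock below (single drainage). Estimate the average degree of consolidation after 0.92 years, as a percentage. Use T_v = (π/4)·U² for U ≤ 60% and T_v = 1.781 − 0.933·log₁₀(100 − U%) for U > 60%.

Drainage path length: H_d = H = 5.1 m (single drainage).
T_v = c_v·t/H_d² = 7.8×0.92/5.1² = 0.27589.
T_v = 0.27589 corresponds to the U ≤ 60% branch:
U = √(4T_v/π) = 0.5927

U ≈ 59.3 %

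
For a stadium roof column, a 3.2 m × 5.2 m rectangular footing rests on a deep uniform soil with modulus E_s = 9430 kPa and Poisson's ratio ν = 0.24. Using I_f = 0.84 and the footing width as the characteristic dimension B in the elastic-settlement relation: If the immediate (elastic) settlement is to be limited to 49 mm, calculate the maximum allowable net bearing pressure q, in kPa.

S_e = q·B·(1−ν²)/E_s · I_f  ⇒  q = S_e·E_s / (B·(1−ν²)·I_f).
q = 0.049 × 9430 / (3.2 × 0.9424 × 0.84) = 182.4 kPa

q ≈ 182 kPa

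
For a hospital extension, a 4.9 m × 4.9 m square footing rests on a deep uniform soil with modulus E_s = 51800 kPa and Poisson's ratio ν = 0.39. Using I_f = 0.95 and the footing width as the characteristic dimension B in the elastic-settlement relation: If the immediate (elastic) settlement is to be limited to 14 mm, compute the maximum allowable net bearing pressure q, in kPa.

q ≈ 184 kPa

S_e = q·B·(1−ν²)/E_s · I_f  ⇒  q = S_e·E_s / (B·(1−ν²)·I_f).
q = 0.014 × 51800 / (4.9 × 0.8479 × 0.95) = 183.7 kPa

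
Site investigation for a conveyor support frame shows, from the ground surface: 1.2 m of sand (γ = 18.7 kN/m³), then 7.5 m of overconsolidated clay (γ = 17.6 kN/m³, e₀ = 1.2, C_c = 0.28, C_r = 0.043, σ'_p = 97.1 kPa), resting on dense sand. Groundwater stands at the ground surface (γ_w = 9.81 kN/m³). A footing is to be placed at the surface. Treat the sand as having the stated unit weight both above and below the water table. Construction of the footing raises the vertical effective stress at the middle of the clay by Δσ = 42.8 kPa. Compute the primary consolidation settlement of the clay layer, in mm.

Mid-depth of clay below the ground surface: z = 1.2 + 7.5/2 = 4.95 m.
Total vertical stress at mid-clay: σ_v = 18.7×1.2 + 17.6×3.75 = 88.44 kPa.
Pore pressure: u = 9.81×(4.95 − 0) = 48.56 kPa.
Initial effective stress: σ'_0 = σ_v − u = 88.44 − 48.56 = 39.88 kPa.
Final effective stress: σ'_f = 39.88 + 42.8 = 82.68 kPa.
σ'_f = 82.68 ≤ σ'_p = 97.1 kPa, so the clay remains overconsolidated and only the recompression index applies:
S_c = C_r·H/(1+e₀)·log₁₀(σ'_f/σ'_0) = 0.043×7.5/2.2×log₁₀(82.68/39.88)
    = 0.14659 × 0.31665 = 0.04642 m

S_c ≈ 46.4 mm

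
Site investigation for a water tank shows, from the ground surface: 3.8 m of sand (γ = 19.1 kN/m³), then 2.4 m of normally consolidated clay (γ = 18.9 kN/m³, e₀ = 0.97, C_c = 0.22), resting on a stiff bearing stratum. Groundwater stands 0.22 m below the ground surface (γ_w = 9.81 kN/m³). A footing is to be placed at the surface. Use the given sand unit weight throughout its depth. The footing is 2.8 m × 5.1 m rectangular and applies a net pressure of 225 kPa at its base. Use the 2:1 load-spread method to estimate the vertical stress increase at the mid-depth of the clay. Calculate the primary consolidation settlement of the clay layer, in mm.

S_c ≈ 71.2 mm

Mid-depth of clay below the ground surface: z = 3.8 + 2.4/2 = 5 m.
Total vertical stress at mid-clay: σ_v = 19.1×3.8 + 18.9×1.2 = 95.26 kPa.
Pore pressure: u = 9.81×(5 − 0.22) = 46.892 kPa.
Initial effective stress: σ'_0 = σ_v − u = 95.26 − 46.892 = 48.368 kPa.
Stress increase at mid-clay by the 2:1 spreading method:
Δσ = qBL/((B+z)(L+z)) = 225×2.8×5.1/((2.8+5)(5.1+5)) = 40.784 kPa
Final effective stress: σ'_f = σ'_0 + Δσ = 48.368 + 40.784 = 89.152 kPa.
Normally consolidated clay, so the full stress increment lies on the virgin compression line:
S_c = C_c·H/(1+e₀)·log₁₀(σ'_f/σ'_0) = 0.22×2.4/(1+0.97)×log₁₀(89.152/48.368)
    = 0.26802 × 0.26557 = 0.07118 m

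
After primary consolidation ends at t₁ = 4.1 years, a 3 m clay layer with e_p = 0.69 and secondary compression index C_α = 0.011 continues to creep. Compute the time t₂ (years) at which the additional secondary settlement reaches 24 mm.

S_s = C_α·H/(1+e_p)·log₁₀(t₂/t₁) ⇒ log₁₀(t₂/t₁) = S_s·(1+e_p)/(C_α·H).
log₁₀(t₂/t₁) = 0.024 × (1+0.69) / (0.011×3) = 1.229
t₂ = t₁ × 10^1.229 = 4.1 × 16.95 = 69.48 years

t₂ ≈ 69.5 years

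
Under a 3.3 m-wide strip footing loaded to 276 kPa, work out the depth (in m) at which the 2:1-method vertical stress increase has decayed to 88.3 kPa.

2:1 spreading — at depth z the loaded area has grown by z in each plan dimension:
qB/(B+z) = Δσ_z ⇒ z = qB/Δσ_z − B = 276×3.3/88.3 − 3.3 = 7.015 m

z ≈ 7.01 m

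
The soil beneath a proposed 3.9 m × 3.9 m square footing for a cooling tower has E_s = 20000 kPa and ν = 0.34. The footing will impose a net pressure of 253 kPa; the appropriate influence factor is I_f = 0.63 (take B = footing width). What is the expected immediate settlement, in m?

Immediate (elastic) settlement: S_e = q·B·(1−ν²)/E_s · I_f.
S_e = 253 × 3.9 × (1 − 0.34²) / 20000 × 0.63
    = 253 × 3.9 × 0.8844 / 20000 × 0.63
    = 0.02749 m

S_e ≈ 0.0275 m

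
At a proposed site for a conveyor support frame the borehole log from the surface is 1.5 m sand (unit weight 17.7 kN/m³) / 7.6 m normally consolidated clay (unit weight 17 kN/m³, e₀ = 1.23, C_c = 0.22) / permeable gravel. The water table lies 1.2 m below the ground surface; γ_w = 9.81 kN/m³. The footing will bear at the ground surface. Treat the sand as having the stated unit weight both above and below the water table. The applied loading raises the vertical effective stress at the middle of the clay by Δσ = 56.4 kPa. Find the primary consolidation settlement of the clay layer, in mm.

S_c ≈ 243 mm

Mid-depth of clay below the ground surface: z = 1.5 + 7.6/2 = 5.3 m.
Total vertical stress at mid-clay: σ_v = 17.7×1.5 + 17×3.8 = 91.15 kPa.
Pore pressure: u = 9.81×(5.3 − 1.2) = 40.221 kPa.
Initial effective stress: σ'_0 = σ_v − u = 91.15 − 40.221 = 50.929 kPa.
Final effective stress: σ'_f = σ'_0 + Δσ = 50.929 + 56.4 = 107.33 kPa.
Normally consolidated clay, so the full stress increment lies on the virgin compression line:
S_c = C_c·H/(1+e₀)·log₁₀(σ'_f/σ'_0) = 0.22×7.6/(1+1.23)×log₁₀(107.33/50.929)
    = 0.74978 × 0.32376 = 0.2427 m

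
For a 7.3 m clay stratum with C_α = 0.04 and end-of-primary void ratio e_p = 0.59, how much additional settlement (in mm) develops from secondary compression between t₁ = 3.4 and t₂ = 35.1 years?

Secondary compression: S_s = C_α·H/(1+e_p)·log₁₀(t₂/t₁)
S_s = 0.04×7.3/(1+0.59)×log₁₀(35.1/3.4)
    = 0.1836 × 1.014 = 0.1862 m

S_s ≈ 186 mm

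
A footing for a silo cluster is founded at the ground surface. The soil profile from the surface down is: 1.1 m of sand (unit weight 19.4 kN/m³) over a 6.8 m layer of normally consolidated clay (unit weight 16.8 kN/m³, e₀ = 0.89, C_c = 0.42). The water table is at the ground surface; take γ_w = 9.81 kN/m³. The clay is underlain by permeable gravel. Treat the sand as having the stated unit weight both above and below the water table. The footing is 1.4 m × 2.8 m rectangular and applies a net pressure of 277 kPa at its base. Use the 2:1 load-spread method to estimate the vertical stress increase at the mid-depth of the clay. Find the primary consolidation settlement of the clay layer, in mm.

S_c ≈ 361 mm

Mid-depth of clay below the ground surface: z = 1.1 + 6.8/2 = 4.5 m.
Total vertical stress at mid-clay: σ_v = 19.4×1.1 + 16.8×3.4 = 78.46 kPa.
Pore pressure: u = 9.81×(4.5 − 0) = 44.145 kPa.
Initial effective stress: σ'_0 = σ_v − u = 78.46 − 44.145 = 34.315 kPa.
Stress increase at mid-clay by the 2:1 spreading method:
Δσ = qBL/((B+z)(L+z)) = 277×1.4×2.8/((1.4+4.5)(2.8+4.5)) = 25.211 kPa
Final effective stress: σ'_f = σ'_0 + Δσ = 34.315 + 25.211 = 59.526 kPa.
Normally consolidated clay, so the full stress increment lies on the virgin compression line:
S_c = C_c·H/(1+e₀)·log₁₀(σ'_f/σ'_0) = 0.42×6.8/(1+0.89)×log₁₀(59.526/34.315)
    = 1.5111 × 0.23922 = 0.3615 m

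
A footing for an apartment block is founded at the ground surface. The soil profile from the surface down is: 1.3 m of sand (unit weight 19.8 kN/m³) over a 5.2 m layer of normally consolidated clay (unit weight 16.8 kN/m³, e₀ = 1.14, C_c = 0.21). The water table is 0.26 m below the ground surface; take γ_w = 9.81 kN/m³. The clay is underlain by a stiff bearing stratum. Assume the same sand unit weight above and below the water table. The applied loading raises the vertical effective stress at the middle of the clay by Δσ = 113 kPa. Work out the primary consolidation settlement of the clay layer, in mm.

Mid-depth of clay below the ground surface: z = 1.3 + 5.2/2 = 3.9 m.
Total vertical stress at mid-clay: σ_v = 19.8×1.3 + 16.8×2.6 = 69.42 kPa.
Pore pressure: u = 9.81×(3.9 − 0.26) = 35.708 kPa.
Initial effective stress: σ'_0 = σ_v − u = 69.42 − 35.708 = 33.712 kPa.
Final effective stress: σ'_f = σ'_0 + Δσ = 33.712 + 113 = 146.71 kPa.
Normally consolidated clay, so the full stress increment lies on the virgin compression line:
S_c = C_c·H/(1+e₀)·log₁₀(σ'_f/σ'_0) = 0.21×5.2/(1+1.14)×log₁₀(146.71/33.712)
    = 0.51028 × 0.63868 = 0.3259 m

S_c ≈ 326 mm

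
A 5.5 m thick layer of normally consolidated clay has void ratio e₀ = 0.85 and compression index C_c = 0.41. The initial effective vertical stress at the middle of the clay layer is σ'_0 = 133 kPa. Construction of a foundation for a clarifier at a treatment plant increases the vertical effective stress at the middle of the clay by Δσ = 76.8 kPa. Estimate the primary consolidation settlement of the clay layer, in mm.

S_c ≈ 241 mm

Final effective stress: σ'_f = σ'_0 + Δσ = 133 + 76.8 = 209.8 kPa.
Normally consolidated clay, so the full stress increment lies on the virgin compression line:
S_c = C_c·H/(1+e₀)·log₁₀(σ'_f/σ'_0) = 0.41×5.5/(1+0.85)×log₁₀(209.8/133)
    = 1.2189 × 0.19795 = 0.2413 m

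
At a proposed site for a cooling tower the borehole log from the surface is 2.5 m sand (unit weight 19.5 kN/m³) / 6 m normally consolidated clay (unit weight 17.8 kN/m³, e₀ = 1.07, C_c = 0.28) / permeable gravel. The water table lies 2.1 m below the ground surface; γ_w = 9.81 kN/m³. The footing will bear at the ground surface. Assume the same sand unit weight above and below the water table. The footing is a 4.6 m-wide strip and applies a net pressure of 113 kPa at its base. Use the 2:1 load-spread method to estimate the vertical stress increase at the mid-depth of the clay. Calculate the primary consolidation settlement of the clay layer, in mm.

S_c ≈ 197 mm

Mid-depth of clay below the ground surface: z = 2.5 + 6/2 = 5.5 m.
Total vertical stress at mid-clay: σ_v = 19.5×2.5 + 17.8×3 = 102.15 kPa.
Pore pressure: u = 9.81×(5.5 − 2.1) = 33.354 kPa.
Initial effective stress: σ'_0 = σ_v − u = 102.15 − 33.354 = 68.796 kPa.
Stress increase at mid-clay by the 2:1 spreading method:
Δσ = qB/(B+z) = 113×4.6/(4.6+5.5) = 51.465 kPa
Final effective stress: σ'_f = σ'_0 + Δσ = 68.796 + 51.465 = 120.26 kPa.
Normally consolidated clay, so the full stress increment lies on the virgin compression line:
S_c = C_c·H/(1+e₀)·log₁₀(σ'_f/σ'_0) = 0.28×6/(1+1.07)×log₁₀(120.26/68.796)
    = 0.81159 × 0.24256 = 0.1969 m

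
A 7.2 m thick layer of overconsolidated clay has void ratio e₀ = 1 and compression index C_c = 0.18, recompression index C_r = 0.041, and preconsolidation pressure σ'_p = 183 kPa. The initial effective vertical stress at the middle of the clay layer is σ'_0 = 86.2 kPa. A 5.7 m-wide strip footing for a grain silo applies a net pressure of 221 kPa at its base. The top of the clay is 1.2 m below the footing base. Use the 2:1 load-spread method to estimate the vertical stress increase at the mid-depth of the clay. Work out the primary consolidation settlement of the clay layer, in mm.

Mid-depth of clay below the footing base: z = 1.2 + 7.2/2 = 4.8 m.
Stress increase at mid-clay by the 2:1 spreading method:
Δσ = qB/(B+z) = 221×5.7/(5.7+4.8) = 119.97 kPa
Final effective stress: σ'_f = 86.2 + 119.97 = 206.17 kPa.
σ'_f = 206.17 > σ'_p = 183 kPa, so the stress path crosses the preconsolidation pressure — recompression up to σ'_p, then virgin compression beyond:
S_c = H/(1+e₀)·[C_r·log₁₀(σ'_p/σ'_0) + C_c·log₁₀(σ'_f/σ'_p)]
    = 7.2/2 × [0.041×log₁₀(183/86.2) + 0.18×log₁₀(206.17/183)]
    = 3.6 × [0.013405 + 0.0093194] = 0.08181 m

S_c ≈ 81.8 mm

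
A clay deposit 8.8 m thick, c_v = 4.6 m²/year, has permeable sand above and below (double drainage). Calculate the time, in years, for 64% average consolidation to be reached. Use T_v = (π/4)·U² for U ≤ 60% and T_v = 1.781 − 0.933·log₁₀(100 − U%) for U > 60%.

Drainage path length: H_d = H/2 = 4.4 m (double drainage).
U > 60%: T_v = 1.781 − 0.933·log₁₀(100 − 64) = 0.32897.
t = T_v·H_d²/c_v = 0.32897×4.4²/4.6 = 1.385 years.

t ≈ 1.38 years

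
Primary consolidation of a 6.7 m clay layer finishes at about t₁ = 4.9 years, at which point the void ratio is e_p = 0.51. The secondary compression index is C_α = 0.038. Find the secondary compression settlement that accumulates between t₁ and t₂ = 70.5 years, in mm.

Secondary compression: S_s = C_α·H/(1+e_p)·log₁₀(t₂/t₁)
S_s = 0.038×6.7/(1+0.51)×log₁₀(70.5/4.9)
    = 0.1686 × 1.158 = 0.1952 m

S_s ≈ 195 mm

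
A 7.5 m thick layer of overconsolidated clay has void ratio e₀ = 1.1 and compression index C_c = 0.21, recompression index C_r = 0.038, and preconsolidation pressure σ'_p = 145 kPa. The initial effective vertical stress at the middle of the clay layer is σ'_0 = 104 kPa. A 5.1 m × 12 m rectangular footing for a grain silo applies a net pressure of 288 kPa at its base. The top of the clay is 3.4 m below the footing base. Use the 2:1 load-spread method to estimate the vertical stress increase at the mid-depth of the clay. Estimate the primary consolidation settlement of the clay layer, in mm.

Mid-depth of clay below the footing base: z = 3.4 + 7.5/2 = 7.15 m.
Stress increase at mid-clay by the 2:1 spreading method:
Δσ = qBL/((B+z)(L+z)) = 288×5.1×12/((5.1+7.15)(12+7.15)) = 75.134 kPa
Final effective stress: σ'_f = 104 + 75.134 = 179.13 kPa.
σ'_f = 179.13 > σ'_p = 145 kPa, so the stress path crosses the preconsolidation pressure — recompression up to σ'_p, then virgin compression beyond:
S_c = H/(1+e₀)·[C_r·log₁₀(σ'_p/σ'_0) + C_c·log₁₀(σ'_f/σ'_p)]
    = 7.5/2.1 × [0.038×log₁₀(145/104) + 0.21×log₁₀(179.13/145)]
    = 3.5714 × [0.0054847 + 0.019278] = 0.08844 m

S_c ≈ 88.4 mm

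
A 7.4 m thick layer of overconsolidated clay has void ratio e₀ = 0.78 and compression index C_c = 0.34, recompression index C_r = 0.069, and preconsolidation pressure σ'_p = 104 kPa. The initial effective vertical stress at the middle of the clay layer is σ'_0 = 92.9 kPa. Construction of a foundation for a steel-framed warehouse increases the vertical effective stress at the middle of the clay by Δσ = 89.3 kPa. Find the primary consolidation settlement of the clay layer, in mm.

S_c ≈ 358 mm

Final effective stress: σ'_f = 92.9 + 89.3 = 182.2 kPa.
σ'_f = 182.2 > σ'_p = 104 kPa, so the stress path crosses the preconsolidation pressure — recompression up to σ'_p, then virgin compression beyond:
S_c = H/(1+e₀)·[C_r·log₁₀(σ'_p/σ'_0) + C_c·log₁₀(σ'_f/σ'_p)]
    = 7.4/1.78 × [0.069×log₁₀(104/92.9) + 0.34×log₁₀(182.2/104)]
    = 4.1573 × [0.0033822 + 0.082795] = 0.3583 m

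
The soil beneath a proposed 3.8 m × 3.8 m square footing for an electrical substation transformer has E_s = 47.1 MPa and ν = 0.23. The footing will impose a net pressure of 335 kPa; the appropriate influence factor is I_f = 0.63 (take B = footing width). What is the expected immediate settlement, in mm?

S_e ≈ 16.1 mm

Immediate (elastic) settlement: S_e = q·B·(1−ν²)/E_s · I_f.
E_s = 47.1 MPa = 47100 kPa.
S_e = 335 × 3.8 × (1 − 0.23²) / 47100 × 0.63
    = 335 × 3.8 × 0.9471 / 47100 × 0.63
    = 0.01613 m = 16.13 mm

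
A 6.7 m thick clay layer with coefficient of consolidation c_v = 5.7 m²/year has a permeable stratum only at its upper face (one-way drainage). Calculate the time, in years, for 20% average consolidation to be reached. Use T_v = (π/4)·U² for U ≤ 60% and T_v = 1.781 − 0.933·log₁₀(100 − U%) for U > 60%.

t ≈ 0.247 years

Drainage path length: H_d = H = 6.7 m (single drainage).
U ≤ 60%: T_v = (π/4)·U² = (π/4)×0.2² = 0.031416.
t = T_v·H_d²/c_v = 0.031416×6.7²/5.7 = 0.2474 years.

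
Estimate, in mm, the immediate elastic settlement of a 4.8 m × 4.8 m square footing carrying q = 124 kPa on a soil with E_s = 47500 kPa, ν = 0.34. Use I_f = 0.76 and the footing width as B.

Immediate (elastic) settlement: S_e = q·B·(1−ν²)/E_s · I_f.
S_e = 124 × 4.8 × (1 − 0.34²) / 47500 × 0.76
    = 124 × 4.8 × 0.8844 / 47500 × 0.76
    = 0.008422 m = 8.422 mm

S_e ≈ 8.42 mm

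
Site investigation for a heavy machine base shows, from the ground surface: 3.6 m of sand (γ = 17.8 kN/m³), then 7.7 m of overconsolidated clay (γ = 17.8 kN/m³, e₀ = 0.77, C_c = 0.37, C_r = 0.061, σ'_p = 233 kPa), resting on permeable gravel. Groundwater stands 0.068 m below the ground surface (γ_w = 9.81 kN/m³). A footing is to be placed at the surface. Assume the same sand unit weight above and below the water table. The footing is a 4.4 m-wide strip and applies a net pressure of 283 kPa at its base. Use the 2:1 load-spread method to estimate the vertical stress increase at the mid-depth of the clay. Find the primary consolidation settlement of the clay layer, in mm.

Mid-depth of clay below the ground surface: z = 3.6 + 7.7/2 = 7.45 m.
Total vertical stress at mid-clay: σ_v = 17.8×3.6 + 17.8×3.85 = 132.61 kPa.
Pore pressure: u = 9.81×(7.45 − 0.068) = 72.417 kPa.
Initial effective stress: σ'_0 = σ_v − u = 132.61 − 72.417 = 60.193 kPa.
Stress increase at mid-clay by the 2:1 spreading method:
Δσ = qB/(B+z) = 283×4.4/(4.4+7.45) = 105.08 kPa
Final effective stress: σ'_f = 60.193 + 105.08 = 165.27 kPa.
σ'_f = 165.27 ≤ σ'_p = 233 kPa, so the clay remains overconsolidated and only the recompression index applies:
S_c = C_r·H/(1+e₀)·log₁₀(σ'_f/σ'_0) = 0.061×7.7/1.77×log₁₀(165.27/60.193)
    = 0.26537 × 0.43865 = 0.1164 m

S_c ≈ 116 mm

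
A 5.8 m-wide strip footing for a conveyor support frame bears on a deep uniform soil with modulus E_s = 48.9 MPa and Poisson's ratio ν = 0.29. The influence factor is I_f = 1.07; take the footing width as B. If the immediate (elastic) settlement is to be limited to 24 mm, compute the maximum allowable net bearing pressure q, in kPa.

q ≈ 206 kPa

E_s = 48.9 MPa = 48900 kPa.
S_e = q·B·(1−ν²)/E_s · I_f  ⇒  q = S_e·E_s / (B·(1−ν²)·I_f).
q = 0.024 × 48900 / (5.8 × 0.9159 × 1.07) = 206.5 kPa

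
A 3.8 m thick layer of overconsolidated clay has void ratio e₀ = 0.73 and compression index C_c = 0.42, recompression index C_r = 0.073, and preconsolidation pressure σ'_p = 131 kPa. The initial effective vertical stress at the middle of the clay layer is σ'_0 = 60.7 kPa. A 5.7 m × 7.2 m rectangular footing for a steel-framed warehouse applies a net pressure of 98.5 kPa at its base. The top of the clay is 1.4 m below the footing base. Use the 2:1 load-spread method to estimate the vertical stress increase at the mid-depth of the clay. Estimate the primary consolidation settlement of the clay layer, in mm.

S_c ≈ 37.1 mm

Mid-depth of clay below the footing base: z = 1.4 + 3.8/2 = 3.3 m.
Stress increase at mid-clay by the 2:1 spreading method:
Δσ = qBL/((B+z)(L+z)) = 98.5×5.7×7.2/((5.7+3.3)(7.2+3.3)) = 42.777 kPa
Final effective stress: σ'_f = 60.7 + 42.777 = 103.48 kPa.
σ'_f = 103.48 ≤ σ'_p = 131 kPa, so the clay remains overconsolidated and only the recompression index applies:
S_c = C_r·H/(1+e₀)·log₁₀(σ'_f/σ'_0) = 0.073×3.8/1.73×log₁₀(103.48/60.7)
    = 0.16034 × 0.23167 = 0.03715 m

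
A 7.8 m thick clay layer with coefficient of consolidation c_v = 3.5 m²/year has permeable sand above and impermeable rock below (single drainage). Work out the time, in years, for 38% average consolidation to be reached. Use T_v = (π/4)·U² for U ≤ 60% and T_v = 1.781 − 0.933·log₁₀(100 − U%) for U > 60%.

t ≈ 1.97 years

Drainage path length: H_d = H = 7.8 m (single drainage).
U ≤ 60%: T_v = (π/4)·U² = (π/4)×0.38² = 0.11341.
t = T_v·H_d²/c_v = 0.11341×7.8²/3.5 = 1.971 years.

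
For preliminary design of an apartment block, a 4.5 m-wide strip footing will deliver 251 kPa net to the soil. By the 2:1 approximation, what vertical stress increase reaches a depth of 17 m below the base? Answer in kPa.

Δσ_z ≈ 52.5 kPa

By the 2:1 method the load spreads at 1 horizontal : 2 vertical, so at depth z the loaded area has grown by z in each plan dimension:
Δσ = qB/(B+z) = 251×4.5/(4.5+17) = 52.535 kPa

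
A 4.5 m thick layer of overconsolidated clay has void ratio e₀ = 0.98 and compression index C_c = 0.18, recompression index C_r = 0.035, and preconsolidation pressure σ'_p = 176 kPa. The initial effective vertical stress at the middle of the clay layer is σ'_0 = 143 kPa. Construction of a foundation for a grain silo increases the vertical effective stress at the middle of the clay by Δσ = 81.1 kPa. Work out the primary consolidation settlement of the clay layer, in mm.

S_c ≈ 50.1 mm

Final effective stress: σ'_f = 143 + 81.1 = 224.1 kPa.
σ'_f = 224.1 > σ'_p = 176 kPa, so the stress path crosses the preconsolidation pressure — recompression up to σ'_p, then virgin compression beyond:
S_c = H/(1+e₀)·[C_r·log₁₀(σ'_p/σ'_0) + C_c·log₁₀(σ'_f/σ'_p)]
    = 4.5/1.98 × [0.035×log₁₀(176/143) + 0.18×log₁₀(224.1/176)]
    = 2.2727 × [0.0031562 + 0.018887] = 0.0501 m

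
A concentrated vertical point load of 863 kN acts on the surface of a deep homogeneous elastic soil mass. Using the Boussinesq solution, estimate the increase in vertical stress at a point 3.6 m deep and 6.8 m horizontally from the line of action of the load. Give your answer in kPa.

Boussinesq vertical stress below a point load on an elastic half-space:
Δσ_z = 3P/(2πz²) · [1 + (r/z)²]^(−5/2)
r/z = 6.8/3.6 = 1.8889; [1+(r/z)²]^(−5/2) = 0.022424.
Δσ_z = 3×863/(2π×3.6²) × 0.022424 = 31.794 × 0.022424 = 0.7129 kPa

Δσ_z ≈ 0.713 kPa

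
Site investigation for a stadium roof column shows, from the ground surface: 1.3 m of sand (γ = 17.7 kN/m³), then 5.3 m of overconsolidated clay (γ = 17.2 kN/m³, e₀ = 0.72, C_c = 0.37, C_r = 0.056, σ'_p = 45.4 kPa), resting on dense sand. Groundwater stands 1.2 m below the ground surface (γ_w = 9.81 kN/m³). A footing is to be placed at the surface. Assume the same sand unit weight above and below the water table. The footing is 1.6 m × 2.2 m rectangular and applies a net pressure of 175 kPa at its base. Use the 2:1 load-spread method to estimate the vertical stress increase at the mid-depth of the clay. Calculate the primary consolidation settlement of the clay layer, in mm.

S_c ≈ 142 mm

Mid-depth of clay below the ground surface: z = 1.3 + 5.3/2 = 3.95 m.
Total vertical stress at mid-clay: σ_v = 17.7×1.3 + 17.2×2.65 = 68.59 kPa.
Pore pressure: u = 9.81×(3.95 − 1.2) = 26.978 kPa.
Initial effective stress: σ'_0 = σ_v − u = 68.59 − 26.978 = 41.612 kPa.
Stress increase at mid-clay by the 2:1 spreading method:
Δσ = qBL/((B+z)(L+z)) = 175×1.6×2.2/((1.6+3.95)(2.2+3.95)) = 18.047 kPa
Final effective stress: σ'_f = 41.612 + 18.047 = 59.659 kPa.
σ'_f = 59.659 > σ'_p = 45.4 kPa, so the stress path crosses the preconsolidation pressure — recompression up to σ'_p, then virgin compression beyond:
S_c = H/(1+e₀)·[C_r·log₁₀(σ'_p/σ'_0) + C_c·log₁₀(σ'_f/σ'_p)]
    = 5.3/1.72 × [0.056×log₁₀(45.4/41.612) + 0.37×log₁₀(59.659/45.4)]
    = 3.0814 × [0.0021189 + 0.043889] = 0.1418 m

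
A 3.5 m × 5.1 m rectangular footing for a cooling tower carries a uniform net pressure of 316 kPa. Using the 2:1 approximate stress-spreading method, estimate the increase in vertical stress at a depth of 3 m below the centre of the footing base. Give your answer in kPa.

By the 2:1 method the load spreads at 1 horizontal : 2 vertical, so at depth z the loaded area has grown by z in each plan dimension:
Δσ = qBL/((B+z)(L+z)) = 316×3.5×5.1/((3.5+3)(5.1+3)) = 107.13 kPa

Δσ_z ≈ 107 kPa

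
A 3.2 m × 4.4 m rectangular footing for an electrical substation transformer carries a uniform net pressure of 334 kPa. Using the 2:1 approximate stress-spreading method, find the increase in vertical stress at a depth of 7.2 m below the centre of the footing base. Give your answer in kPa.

By the 2:1 method the load spreads at 1 horizontal : 2 vertical, so at depth z the loaded area has grown by z in each plan dimension:
Δσ = qBL/((B+z)(L+z)) = 334×3.2×4.4/((3.2+7.2)(4.4+7.2)) = 38.981 kPa

Δσ_z ≈ 39 kPa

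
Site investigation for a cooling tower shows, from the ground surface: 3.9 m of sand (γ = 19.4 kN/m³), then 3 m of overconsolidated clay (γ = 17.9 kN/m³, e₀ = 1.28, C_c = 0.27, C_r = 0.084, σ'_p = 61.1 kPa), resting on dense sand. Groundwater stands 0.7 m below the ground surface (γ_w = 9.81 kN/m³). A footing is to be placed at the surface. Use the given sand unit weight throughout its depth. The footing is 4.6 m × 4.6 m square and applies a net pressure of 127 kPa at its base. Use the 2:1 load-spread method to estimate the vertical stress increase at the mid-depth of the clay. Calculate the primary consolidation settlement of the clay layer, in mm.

Mid-depth of clay below the ground surface: z = 3.9 + 3/2 = 5.4 m.
Total vertical stress at mid-clay: σ_v = 19.4×3.9 + 17.9×1.5 = 102.51 kPa.
Pore pressure: u = 9.81×(5.4 − 0.7) = 46.107 kPa.
Initial effective stress: σ'_0 = σ_v − u = 102.51 − 46.107 = 56.403 kPa.
Stress increase at mid-clay by the 2:1 spreading method:
Δσ = qBL/((B+z)(L+z)) = 127×4.6×4.6/((4.6+5.4)(4.6+5.4)) = 26.873 kPa
Final effective stress: σ'_f = 56.403 + 26.873 = 83.276 kPa.
σ'_f = 83.276 > σ'_p = 61.1 kPa, so the stress path crosses the preconsolidation pressure — recompression up to σ'_p, then virgin compression beyond:
S_c = H/(1+e₀)·[C_r·log₁₀(σ'_p/σ'_0) + C_c·log₁₀(σ'_f/σ'_p)]
    = 3/2.28 × [0.084×log₁₀(61.1/56.403) + 0.27×log₁₀(83.276/61.1)]
    = 1.3158 × [0.0029181 + 0.036309] = 0.05162 m

S_c ≈ 51.6 mm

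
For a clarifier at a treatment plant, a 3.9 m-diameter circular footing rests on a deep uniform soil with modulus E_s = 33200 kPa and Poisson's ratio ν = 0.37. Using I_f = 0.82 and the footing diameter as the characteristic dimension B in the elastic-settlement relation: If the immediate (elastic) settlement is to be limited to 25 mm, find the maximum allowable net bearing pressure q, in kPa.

S_e = q·B·(1−ν²)/E_s · I_f  ⇒  q = S_e·E_s / (B·(1−ν²)·I_f).
q = 0.025 × 33200 / (3.9 × 0.8631 × 0.82) = 300.7 kPa

q ≈ 301 kPa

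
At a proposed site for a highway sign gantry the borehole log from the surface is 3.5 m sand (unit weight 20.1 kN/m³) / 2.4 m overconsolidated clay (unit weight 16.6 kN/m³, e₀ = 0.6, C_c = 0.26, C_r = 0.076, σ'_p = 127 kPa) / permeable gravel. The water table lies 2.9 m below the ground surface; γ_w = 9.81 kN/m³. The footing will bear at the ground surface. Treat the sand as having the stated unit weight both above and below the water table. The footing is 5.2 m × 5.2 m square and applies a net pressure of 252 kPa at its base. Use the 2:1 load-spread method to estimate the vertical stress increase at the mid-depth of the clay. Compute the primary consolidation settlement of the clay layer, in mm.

Mid-depth of clay below the ground surface: z = 3.5 + 2.4/2 = 4.7 m.
Total vertical stress at mid-clay: σ_v = 20.1×3.5 + 16.6×1.2 = 90.27 kPa.
Pore pressure: u = 9.81×(4.7 − 2.9) = 17.658 kPa.
Initial effective stress: σ'_0 = σ_v − u = 90.27 − 17.658 = 72.612 kPa.
Stress increase at mid-clay by the 2:1 spreading method:
Δσ = qBL/((B+z)(L+z)) = 252×5.2×5.2/((5.2+4.7)(5.2+4.7)) = 69.524 kPa
Final effective stress: σ'_f = 72.612 + 69.524 = 142.14 kPa.
σ'_f = 142.14 > σ'_p = 127 kPa, so the stress path crosses the preconsolidation pressure — recompression up to σ'_p, then virgin compression beyond:
S_c = H/(1+e₀)·[C_r·log₁₀(σ'_p/σ'_0) + C_c·log₁₀(σ'_f/σ'_p)]
    = 2.4/1.6 × [0.076×log₁₀(127/72.612) + 0.26×log₁₀(142.14/127)]
    = 1.5 × [0.018452 + 0.012717] = 0.04675 m

S_c ≈ 46.8 mm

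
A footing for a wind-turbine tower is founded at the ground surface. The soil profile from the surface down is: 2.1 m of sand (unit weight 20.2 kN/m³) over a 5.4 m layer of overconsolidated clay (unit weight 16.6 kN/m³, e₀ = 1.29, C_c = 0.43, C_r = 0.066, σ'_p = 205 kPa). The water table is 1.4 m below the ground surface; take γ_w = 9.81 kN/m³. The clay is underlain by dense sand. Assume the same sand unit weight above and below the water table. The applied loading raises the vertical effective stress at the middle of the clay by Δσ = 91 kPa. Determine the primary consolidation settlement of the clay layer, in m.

S_c ≈ 0.0669 m

Mid-depth of clay below the ground surface: z = 2.1 + 5.4/2 = 4.8 m.
Total vertical stress at mid-clay: σ_v = 20.2×2.1 + 16.6×2.7 = 87.24 kPa.
Pore pressure: u = 9.81×(4.8 − 1.4) = 33.354 kPa.
Initial effective stress: σ'_0 = σ_v − u = 87.24 − 33.354 = 53.886 kPa.
Final effective stress: σ'_f = 53.886 + 91 = 144.89 kPa.
σ'_f = 144.89 ≤ σ'_p = 205 kPa, so the clay remains overconsolidated and only the recompression index applies:
S_c = C_r·H/(1+e₀)·log₁₀(σ'_f/σ'_0) = 0.066×5.4/2.29×log₁₀(144.89/53.886)
    = 0.15563 × 0.42956 = 0.06685 m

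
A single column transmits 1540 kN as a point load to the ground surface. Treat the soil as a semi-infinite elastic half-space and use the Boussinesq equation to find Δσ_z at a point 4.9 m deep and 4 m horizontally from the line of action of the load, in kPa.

Boussinesq vertical stress below a point load on an elastic half-space:
Δσ_z = 3P/(2πz²) · [1 + (r/z)²]^(−5/2)
r/z = 4/4.9 = 0.81633; [1+(r/z)²]^(−5/2) = 0.27897.
Δσ_z = 3×1540/(2π×4.9²) × 0.27897 = 30.625 × 0.27897 = 8.543 kPa

Δσ_z ≈ 8.54 kPa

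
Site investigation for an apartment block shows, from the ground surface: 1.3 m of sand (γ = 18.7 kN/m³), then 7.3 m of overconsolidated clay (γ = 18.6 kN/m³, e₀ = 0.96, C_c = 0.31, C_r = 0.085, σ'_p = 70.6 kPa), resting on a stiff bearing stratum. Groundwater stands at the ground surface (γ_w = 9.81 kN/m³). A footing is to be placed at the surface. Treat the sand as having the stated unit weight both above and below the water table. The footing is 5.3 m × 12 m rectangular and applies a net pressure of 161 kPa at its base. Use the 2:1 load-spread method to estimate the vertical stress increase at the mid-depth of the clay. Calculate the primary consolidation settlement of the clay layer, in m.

Mid-depth of clay below the ground surface: z = 1.3 + 7.3/2 = 4.95 m.
Total vertical stress at mid-clay: σ_v = 18.7×1.3 + 18.6×3.65 = 92.2 kPa.
Pore pressure: u = 9.81×(4.95 − 0) = 48.56 kPa.
Initial effective stress: σ'_0 = σ_v − u = 92.2 − 48.56 = 43.64 kPa.
Stress increase at mid-clay by the 2:1 spreading method:
Δσ = qBL/((B+z)(L+z)) = 161×5.3×12/((5.3+4.95)(12+4.95)) = 58.937 kPa
Final effective stress: σ'_f = 43.64 + 58.937 = 102.58 kPa.
σ'_f = 102.58 > σ'_p = 70.6 kPa, so the stress path crosses the preconsolidation pressure — recompression up to σ'_p, then virgin compression beyond:
S_c = H/(1+e₀)·[C_r·log₁₀(σ'_p/σ'_0) + C_c·log₁₀(σ'_f/σ'_p)]
    = 7.3/1.96 × [0.085×log₁₀(70.6/43.64) + 0.31×log₁₀(102.58/70.6)]
    = 3.7245 × [0.017758 + 0.0503] = 0.2535 m

S_c ≈ 0.253 m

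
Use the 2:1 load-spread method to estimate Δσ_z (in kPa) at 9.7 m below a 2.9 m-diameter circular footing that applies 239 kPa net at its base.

By the 2:1 method the load spreads at 1 horizontal : 2 vertical, so at depth z the loaded area has grown by z in each plan dimension:
Δσ ≈ qD²/(D+z)² = 239×2.9²/(2.9+9.7)² = 12.661 kPa

Δσ_z ≈ 12.7 kPa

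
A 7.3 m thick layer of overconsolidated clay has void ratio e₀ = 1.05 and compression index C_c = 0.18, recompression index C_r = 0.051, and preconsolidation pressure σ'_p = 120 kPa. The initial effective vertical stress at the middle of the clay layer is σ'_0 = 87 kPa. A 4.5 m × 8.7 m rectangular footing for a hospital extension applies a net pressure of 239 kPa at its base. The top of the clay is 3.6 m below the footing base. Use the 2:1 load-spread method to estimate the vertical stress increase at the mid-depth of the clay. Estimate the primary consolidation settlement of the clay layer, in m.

S_c ≈ 0.0621 m

Mid-depth of clay below the footing base: z = 3.6 + 7.3/2 = 7.25 m.
Stress increase at mid-clay by the 2:1 spreading method:
Δσ = qBL/((B+z)(L+z)) = 239×4.5×8.7/((4.5+7.25)(8.7+7.25)) = 49.926 kPa
Final effective stress: σ'_f = 87 + 49.926 = 136.93 kPa.
σ'_f = 136.93 > σ'_p = 120 kPa, so the stress path crosses the preconsolidation pressure — recompression up to σ'_p, then virgin compression beyond:
S_c = H/(1+e₀)·[C_r·log₁₀(σ'_p/σ'_0) + C_c·log₁₀(σ'_f/σ'_p)]
    = 7.3/2.05 × [0.051×log₁₀(120/87) + 0.18×log₁₀(136.93/120)]
    = 3.561 × [0.0071228 + 0.010317] = 0.0621 m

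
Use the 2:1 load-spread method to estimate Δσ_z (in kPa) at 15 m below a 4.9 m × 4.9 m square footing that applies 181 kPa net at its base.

By the 2:1 method the load spreads at 1 horizontal : 2 vertical, so at depth z the loaded area has grown by z in each plan dimension:
Δσ = qBL/((B+z)(L+z)) = 181×4.9×4.9/((4.9+15)(4.9+15)) = 10.974 kPa

Δσ_z ≈ 11 kPa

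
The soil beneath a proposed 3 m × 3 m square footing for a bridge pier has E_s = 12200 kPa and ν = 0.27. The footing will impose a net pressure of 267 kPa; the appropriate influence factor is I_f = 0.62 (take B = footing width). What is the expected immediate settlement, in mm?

S_e ≈ 37.7 mm

Immediate (elastic) settlement: S_e = q·B·(1−ν²)/E_s · I_f.
S_e = 267 × 3 × (1 − 0.27²) / 12200 × 0.62
    = 267 × 3 × 0.9271 / 12200 × 0.62
    = 0.03774 m = 37.74 mm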